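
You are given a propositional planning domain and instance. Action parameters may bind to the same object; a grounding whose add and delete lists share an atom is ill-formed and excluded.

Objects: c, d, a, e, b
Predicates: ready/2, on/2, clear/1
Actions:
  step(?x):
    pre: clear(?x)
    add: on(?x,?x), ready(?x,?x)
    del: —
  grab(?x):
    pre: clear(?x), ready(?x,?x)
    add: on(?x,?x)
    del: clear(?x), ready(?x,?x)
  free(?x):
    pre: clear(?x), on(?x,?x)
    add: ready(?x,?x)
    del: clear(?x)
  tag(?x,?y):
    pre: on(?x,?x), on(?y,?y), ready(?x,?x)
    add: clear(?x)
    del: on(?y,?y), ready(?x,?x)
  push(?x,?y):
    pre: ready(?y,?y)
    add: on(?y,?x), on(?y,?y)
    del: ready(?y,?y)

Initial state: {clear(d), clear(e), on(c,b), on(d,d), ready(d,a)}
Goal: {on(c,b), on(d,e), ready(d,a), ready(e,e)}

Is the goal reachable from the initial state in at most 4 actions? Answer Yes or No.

Yes

1. step(d)  →  {clear(d), clear(e), on(c,b), on(d,d), ready(d,a), ready(d,d)}
2. step(e)  →  {clear(d), clear(e), on(c,b), on(d,d), on(e,e), ready(d,a), ready(d,d), ready(e,e)}
3. push(e,d)  →  {clear(d), clear(e), on(c,b), on(d,d), on(d,e), on(e,e), ready(d,a), ready(e,e)}
optimal plan length = 3; 3 ≤ 4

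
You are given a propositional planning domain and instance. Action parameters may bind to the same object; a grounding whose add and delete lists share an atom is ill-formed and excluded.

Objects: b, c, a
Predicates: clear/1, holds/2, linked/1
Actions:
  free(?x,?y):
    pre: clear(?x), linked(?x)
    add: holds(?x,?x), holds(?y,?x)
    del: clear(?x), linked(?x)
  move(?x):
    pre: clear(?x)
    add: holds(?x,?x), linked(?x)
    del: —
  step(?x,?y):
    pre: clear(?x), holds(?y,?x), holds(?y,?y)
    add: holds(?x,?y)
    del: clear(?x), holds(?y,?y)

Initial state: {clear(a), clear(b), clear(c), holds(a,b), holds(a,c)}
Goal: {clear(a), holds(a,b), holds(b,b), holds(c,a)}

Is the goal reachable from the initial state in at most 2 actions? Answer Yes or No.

No

1. move(b)  →  {clear(a), clear(b), clear(c), holds(a,b), holds(a,c), holds(b,b), linked(b)}
2. move(a)  →  {clear(a), clear(b), clear(c), holds(a,a), holds(a,b), holds(a,c), holds(b,b), linked(a), linked(b)}
3. step(c,a)  →  {clear(a), clear(b), holds(a,b), holds(a,c), holds(b,b), holds(c,a), linked(a), linked(b)}
optimal plan length = 3; 3 > 2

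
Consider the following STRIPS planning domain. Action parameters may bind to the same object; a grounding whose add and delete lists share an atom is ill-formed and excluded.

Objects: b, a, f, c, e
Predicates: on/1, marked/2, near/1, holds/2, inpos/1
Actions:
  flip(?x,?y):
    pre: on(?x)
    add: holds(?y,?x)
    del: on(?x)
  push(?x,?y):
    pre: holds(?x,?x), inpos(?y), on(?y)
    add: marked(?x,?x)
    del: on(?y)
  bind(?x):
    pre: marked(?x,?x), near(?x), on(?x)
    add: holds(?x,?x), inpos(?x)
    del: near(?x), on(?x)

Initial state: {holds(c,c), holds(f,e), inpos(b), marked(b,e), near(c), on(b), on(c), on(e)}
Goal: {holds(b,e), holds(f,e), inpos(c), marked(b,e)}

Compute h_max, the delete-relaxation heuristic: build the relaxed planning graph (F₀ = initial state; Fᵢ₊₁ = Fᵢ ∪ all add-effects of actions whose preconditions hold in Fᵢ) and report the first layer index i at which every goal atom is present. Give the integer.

F0 = init (8 atoms)
F1 = F0 ∪ {holds(a,b), holds(a,c), holds(a,e), holds(b,b), holds(b,c), holds(b,e), holds(c,b), holds(c,e), holds(e,b), holds(e,c), holds(e,e), holds(f,b), holds(f,c), marked(c,c)}  (22 atoms)
F2 = F1 ∪ {inpos(c), marked(b,b), marked(e,e)}  (25 atoms)
goal ⊆ F2  ⇒  h_max = 2

2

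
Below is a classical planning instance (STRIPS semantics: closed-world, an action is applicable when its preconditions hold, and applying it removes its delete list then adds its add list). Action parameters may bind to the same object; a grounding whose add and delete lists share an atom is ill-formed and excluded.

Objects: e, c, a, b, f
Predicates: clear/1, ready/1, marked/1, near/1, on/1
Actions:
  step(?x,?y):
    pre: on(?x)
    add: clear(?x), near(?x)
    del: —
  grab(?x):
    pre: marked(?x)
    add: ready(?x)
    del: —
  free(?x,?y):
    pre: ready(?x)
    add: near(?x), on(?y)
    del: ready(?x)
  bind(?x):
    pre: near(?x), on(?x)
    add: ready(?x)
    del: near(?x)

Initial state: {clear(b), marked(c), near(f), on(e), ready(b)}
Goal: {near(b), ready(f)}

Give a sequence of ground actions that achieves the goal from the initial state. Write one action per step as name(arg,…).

1. free(b,f)  →  {clear(b), marked(c), near(b), near(f), on(e), on(f)}
2. bind(f)  →  {clear(b), marked(c), near(b), on(e), on(f), ready(f)}

free(b,f); bind(f)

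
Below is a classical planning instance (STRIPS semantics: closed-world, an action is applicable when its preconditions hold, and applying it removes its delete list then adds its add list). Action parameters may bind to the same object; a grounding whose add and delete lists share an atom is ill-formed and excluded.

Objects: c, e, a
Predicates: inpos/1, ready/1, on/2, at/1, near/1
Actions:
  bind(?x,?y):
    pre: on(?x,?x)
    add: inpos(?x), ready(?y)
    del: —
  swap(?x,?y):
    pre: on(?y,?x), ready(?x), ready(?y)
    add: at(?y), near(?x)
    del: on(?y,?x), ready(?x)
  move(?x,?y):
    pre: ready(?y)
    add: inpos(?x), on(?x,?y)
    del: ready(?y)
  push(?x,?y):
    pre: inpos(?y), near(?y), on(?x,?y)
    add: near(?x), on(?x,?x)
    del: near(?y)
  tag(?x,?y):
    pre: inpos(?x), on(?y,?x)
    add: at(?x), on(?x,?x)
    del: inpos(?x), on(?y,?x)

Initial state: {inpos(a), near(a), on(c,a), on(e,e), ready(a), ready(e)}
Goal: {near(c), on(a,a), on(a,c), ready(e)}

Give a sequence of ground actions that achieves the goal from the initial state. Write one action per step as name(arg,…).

1. bind(e,c)  →  {inpos(a), inpos(e), near(a), on(c,a), on(e,e), ready(a), ready(c), ready(e)}
2. move(a,c)  →  {inpos(a), inpos(e), near(a), on(a,c), on(c,a), on(e,e), ready(a), ready(e)}
3. move(a,a)  →  {inpos(a), inpos(e), near(a), on(a,a), on(a,c), on(c,a), on(e,e), ready(e)}
4. push(c,a)  →  {inpos(a), inpos(e), near(c), on(a,a), on(a,c), on(c,a), on(c,c), on(e,e), ready(e)}

bind(e,c); move(a,c); move(a,a); push(c,a)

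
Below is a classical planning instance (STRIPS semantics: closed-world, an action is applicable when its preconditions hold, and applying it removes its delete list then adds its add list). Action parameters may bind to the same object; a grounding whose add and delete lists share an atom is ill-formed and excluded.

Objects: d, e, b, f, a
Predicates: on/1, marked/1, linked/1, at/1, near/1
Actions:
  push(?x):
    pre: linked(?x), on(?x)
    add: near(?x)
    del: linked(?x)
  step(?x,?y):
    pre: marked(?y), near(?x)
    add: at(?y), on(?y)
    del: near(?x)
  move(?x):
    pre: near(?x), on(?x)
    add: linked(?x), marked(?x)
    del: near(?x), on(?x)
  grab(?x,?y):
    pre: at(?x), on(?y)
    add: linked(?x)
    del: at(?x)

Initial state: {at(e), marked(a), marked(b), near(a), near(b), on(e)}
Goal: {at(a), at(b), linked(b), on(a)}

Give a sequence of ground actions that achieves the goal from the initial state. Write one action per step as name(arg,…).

1. step(a,b)  →  {at(b), at(e), marked(a), marked(b), near(b), on(b), on(e)}
2. move(b)  →  {at(b), at(e), linked(b), marked(a), marked(b), on(e)}
3. grab(e,e)  →  {at(b), linked(b), linked(e), marked(a), marked(b), on(e)}
4. push(e)  →  {at(b), linked(b), marked(a), marked(b), near(e), on(e)}
5. step(e,a)  →  {at(a), at(b), linked(b), marked(a), marked(b), on(a), on(e)}

step(a,b); move(b); grab(e,e); push(e); step(e,a)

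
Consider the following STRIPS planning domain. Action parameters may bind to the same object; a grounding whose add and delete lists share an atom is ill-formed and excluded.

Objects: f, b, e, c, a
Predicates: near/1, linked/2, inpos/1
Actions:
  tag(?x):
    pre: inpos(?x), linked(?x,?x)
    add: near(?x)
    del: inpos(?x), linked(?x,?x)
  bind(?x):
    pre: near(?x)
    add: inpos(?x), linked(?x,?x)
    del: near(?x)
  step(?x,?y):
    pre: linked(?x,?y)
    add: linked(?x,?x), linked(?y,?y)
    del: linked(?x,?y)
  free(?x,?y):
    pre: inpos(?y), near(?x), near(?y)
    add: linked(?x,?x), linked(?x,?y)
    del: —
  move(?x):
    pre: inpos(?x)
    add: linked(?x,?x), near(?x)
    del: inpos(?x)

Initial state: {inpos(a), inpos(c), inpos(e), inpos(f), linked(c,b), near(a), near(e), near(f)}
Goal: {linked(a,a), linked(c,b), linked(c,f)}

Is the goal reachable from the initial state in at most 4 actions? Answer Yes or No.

Yes

1. bind(a)  →  {inpos(a), inpos(c), inpos(e), inpos(f), linked(a,a), linked(c,b), near(e), near(f)}
2. move(c)  →  {inpos(a), inpos(e), inpos(f), linked(a,a), linked(c,b), linked(c,c), near(c), near(e), near(f)}
3. free(c,f)  →  {inpos(a), inpos(e), inpos(f), linked(a,a), linked(c,b), linked(c,c), linked(c,f), near(c), near(e), near(f)}
optimal plan length = 3; 3 ≤ 4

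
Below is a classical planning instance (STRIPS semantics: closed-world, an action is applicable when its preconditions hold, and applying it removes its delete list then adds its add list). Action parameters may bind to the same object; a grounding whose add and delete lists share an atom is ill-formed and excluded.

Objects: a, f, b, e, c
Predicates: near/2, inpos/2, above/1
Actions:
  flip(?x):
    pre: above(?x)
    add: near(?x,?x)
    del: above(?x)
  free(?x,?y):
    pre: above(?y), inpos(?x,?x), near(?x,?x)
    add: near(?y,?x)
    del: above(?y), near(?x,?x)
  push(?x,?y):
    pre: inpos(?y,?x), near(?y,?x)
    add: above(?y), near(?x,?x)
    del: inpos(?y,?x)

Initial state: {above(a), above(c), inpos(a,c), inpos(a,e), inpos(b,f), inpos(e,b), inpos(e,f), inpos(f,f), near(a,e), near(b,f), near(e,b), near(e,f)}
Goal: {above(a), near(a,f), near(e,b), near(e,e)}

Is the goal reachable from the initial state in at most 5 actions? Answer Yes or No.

Yes

1. push(f,b)  →  {above(a), above(b), above(c), inpos(a,c), inpos(a,e), inpos(e,b), inpos(e,f), inpos(f,f), near(a,e), near(b,f), near(e,b), near(e,f), near(f,f)}
2. free(f,a)  →  {above(b), above(c), inpos(a,c), inpos(a,e), inpos(e,b), inpos(e,f), inpos(f,f), near(a,e), near(a,f), near(b,f), near(e,b), near(e,f)}
3. push(e,a)  →  {above(a), above(b), above(c), inpos(a,c), inpos(e,b), inpos(e,f), inpos(f,f), near(a,e), near(a,f), near(b,f), near(e,b), near(e,e), near(e,f)}
optimal plan length = 3; 3 ≤ 5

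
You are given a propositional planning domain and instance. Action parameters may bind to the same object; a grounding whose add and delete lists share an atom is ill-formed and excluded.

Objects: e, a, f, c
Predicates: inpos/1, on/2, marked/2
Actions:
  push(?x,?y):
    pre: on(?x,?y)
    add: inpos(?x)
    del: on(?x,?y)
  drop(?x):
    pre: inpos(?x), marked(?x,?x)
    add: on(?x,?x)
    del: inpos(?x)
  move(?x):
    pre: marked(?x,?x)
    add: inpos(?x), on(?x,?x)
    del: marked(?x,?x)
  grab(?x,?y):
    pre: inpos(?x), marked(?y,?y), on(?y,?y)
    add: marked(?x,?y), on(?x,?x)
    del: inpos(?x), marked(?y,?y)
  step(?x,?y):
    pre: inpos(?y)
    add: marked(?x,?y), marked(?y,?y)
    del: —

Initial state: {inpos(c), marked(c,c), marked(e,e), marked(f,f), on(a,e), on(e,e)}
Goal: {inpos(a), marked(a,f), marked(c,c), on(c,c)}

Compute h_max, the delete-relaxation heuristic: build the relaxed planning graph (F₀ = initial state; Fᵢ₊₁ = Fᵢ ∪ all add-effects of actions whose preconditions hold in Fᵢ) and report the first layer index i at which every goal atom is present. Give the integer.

2

F0 = init (6 atoms)
F1 = F0 ∪ {inpos(a), inpos(e), inpos(f), marked(a,c), marked(c,e), marked(e,c), marked(f,c), on(c,c), on(f,f)}  (15 atoms)
F2 = F1 ∪ {marked(a,a), marked(a,e), marked(a,f), marked(c,a), marked(c,f), marked(e,a), marked(e,f), marked(f,a), marked(f,e), on(a,a)}  (25 atoms)
goal ⊆ F2  ⇒  h_max = 2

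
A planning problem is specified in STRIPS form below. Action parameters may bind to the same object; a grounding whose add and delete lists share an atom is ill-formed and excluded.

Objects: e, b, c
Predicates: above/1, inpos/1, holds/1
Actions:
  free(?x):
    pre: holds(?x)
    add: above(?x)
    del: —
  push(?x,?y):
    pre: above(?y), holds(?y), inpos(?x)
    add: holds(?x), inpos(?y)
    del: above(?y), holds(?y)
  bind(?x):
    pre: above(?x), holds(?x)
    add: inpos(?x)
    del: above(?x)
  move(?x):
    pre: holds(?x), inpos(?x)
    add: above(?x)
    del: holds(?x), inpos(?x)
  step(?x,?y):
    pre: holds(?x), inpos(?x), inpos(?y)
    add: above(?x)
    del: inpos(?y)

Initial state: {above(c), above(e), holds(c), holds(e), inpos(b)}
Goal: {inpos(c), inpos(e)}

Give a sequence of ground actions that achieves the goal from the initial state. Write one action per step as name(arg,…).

1. push(b,e)  →  {above(c), holds(b), holds(c), inpos(b), inpos(e)}
2. push(e,c)  →  {holds(b), holds(e), inpos(b), inpos(c), inpos(e)}

push(b,e); push(e,c)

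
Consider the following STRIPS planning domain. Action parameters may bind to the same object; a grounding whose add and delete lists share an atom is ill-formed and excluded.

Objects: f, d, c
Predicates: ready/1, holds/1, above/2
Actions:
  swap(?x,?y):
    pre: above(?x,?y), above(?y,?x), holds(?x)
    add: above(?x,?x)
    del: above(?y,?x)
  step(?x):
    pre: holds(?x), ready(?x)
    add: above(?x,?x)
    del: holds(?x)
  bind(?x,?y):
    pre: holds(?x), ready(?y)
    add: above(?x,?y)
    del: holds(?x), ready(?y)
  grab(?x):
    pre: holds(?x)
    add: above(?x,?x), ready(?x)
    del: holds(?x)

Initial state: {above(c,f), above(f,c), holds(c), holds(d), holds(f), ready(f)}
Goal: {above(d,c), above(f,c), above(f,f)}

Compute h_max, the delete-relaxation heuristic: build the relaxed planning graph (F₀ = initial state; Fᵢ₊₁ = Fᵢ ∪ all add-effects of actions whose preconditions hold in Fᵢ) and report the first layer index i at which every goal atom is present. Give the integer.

F0 = init (6 atoms)
F1 = F0 ∪ {above(c,c), above(d,d), above(d,f), above(f,f), ready(c), ready(d)}  (12 atoms)
F2 = F1 ∪ {above(c,d), above(d,c), above(f,d)}  (15 atoms)
goal ⊆ F2  ⇒  h_max = 2

2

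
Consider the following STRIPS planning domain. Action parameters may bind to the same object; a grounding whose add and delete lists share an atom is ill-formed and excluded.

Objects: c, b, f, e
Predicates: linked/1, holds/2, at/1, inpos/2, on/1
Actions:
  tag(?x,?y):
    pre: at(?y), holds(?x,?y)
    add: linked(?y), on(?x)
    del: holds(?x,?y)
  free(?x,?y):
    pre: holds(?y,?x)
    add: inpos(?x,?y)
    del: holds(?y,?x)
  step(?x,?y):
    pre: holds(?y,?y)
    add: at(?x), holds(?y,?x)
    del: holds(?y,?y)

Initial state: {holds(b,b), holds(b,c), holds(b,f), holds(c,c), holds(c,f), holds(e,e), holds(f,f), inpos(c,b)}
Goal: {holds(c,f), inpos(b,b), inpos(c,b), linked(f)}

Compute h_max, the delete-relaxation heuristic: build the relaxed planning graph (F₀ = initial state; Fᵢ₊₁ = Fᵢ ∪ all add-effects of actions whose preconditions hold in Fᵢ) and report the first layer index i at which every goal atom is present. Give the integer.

F0 = init (8 atoms)
F1 = F0 ∪ {at(b), at(c), at(e), at(f), holds(b,e), holds(c,b), holds(c,e), holds(e,b), holds(e,c), holds(e,f), holds(f,b), holds(f,c), holds(f,e), inpos(b,b), inpos(c,c), inpos(e,e), inpos(f,b), inpos(f,c), inpos(f,f)}  (27 atoms)
F2 = F1 ∪ {inpos(b,c), inpos(b,e), inpos(b,f), inpos(c,e), inpos(c,f), inpos(e,b), inpos(e,c), inpos(e,f), inpos(f,e), linked(b), linked(c), linked(e), linked(f), on(b), on(c), on(e), on(f)}  (44 atoms)
goal ⊆ F2  ⇒  h_max = 2

2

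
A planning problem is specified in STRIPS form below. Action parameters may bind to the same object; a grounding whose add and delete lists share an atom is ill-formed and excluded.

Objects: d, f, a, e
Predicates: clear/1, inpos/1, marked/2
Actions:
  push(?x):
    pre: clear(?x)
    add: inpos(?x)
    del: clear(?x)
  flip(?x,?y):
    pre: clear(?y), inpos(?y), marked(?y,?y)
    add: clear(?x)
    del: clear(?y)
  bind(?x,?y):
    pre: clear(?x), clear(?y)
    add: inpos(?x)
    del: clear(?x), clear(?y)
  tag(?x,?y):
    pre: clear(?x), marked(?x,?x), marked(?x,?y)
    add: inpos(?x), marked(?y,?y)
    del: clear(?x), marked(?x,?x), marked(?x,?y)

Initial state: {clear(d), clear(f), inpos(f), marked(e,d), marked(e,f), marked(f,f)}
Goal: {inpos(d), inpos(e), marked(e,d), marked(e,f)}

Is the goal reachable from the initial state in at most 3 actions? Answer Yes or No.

1. push(d)  →  {clear(f), inpos(d), inpos(f), marked(e,d), marked(e,f), marked(f,f)}
2. flip(e,f)  →  {clear(e), inpos(d), inpos(f), marked(e,d), marked(e,f), marked(f,f)}
3. push(e)  →  {inpos(d), inpos(e), inpos(f), marked(e,d), marked(e,f), marked(f,f)}
optimal plan length = 3; 3 ≤ 3

Yes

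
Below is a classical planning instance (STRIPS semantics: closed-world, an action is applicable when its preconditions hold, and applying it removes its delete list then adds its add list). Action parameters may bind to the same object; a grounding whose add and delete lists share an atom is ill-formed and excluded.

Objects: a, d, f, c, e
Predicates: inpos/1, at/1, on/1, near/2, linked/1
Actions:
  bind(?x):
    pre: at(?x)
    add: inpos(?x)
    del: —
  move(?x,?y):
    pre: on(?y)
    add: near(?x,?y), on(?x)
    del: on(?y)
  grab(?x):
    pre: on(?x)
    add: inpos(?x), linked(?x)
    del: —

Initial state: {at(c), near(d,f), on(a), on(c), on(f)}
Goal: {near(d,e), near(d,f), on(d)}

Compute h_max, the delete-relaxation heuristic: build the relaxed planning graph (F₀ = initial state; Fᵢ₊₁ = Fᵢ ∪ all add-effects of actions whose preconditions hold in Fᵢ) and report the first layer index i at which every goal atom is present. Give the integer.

2

F0 = init (5 atoms)
F1 = F0 ∪ {inpos(a), inpos(c), inpos(f), linked(a), linked(c), linked(f), near(a,c), near(a,f), near(c,a), near(c,f), near(d,a), near(d,c), near(e,a), near(e,c), near(e,f), near(f,a), near(f,c), on(d), on(e)}  (24 atoms)
F2 = F1 ∪ {inpos(d), inpos(e), linked(d), linked(e), near(a,d), near(a,e), near(c,d), near(c,e), near(d,e), near(e,d), near(f,d), near(f,e)}  (36 atoms)
goal ⊆ F2  ⇒  h_max = 2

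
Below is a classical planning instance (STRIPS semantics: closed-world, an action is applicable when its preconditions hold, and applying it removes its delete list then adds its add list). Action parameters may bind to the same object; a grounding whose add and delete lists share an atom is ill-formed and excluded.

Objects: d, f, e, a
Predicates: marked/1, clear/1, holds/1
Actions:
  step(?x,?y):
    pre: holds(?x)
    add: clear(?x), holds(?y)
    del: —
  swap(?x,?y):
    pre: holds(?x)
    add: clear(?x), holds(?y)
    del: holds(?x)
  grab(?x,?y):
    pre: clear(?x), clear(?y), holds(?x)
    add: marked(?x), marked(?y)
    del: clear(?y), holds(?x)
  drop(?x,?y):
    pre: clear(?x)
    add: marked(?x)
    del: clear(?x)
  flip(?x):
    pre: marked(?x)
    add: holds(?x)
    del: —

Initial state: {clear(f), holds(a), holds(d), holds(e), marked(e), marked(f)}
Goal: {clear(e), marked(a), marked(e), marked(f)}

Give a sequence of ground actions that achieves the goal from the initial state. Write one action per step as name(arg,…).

step(e,d); step(a,d); grab(e,a)

1. step(e,d)  →  {clear(e), clear(f), holds(a), holds(d), holds(e), marked(e), marked(f)}
2. step(a,d)  →  {clear(a), clear(e), clear(f), holds(a), holds(d), holds(e), marked(e), marked(f)}
3. grab(e,a)  →  {clear(e), clear(f), holds(a), holds(d), marked(a), marked(e), marked(f)}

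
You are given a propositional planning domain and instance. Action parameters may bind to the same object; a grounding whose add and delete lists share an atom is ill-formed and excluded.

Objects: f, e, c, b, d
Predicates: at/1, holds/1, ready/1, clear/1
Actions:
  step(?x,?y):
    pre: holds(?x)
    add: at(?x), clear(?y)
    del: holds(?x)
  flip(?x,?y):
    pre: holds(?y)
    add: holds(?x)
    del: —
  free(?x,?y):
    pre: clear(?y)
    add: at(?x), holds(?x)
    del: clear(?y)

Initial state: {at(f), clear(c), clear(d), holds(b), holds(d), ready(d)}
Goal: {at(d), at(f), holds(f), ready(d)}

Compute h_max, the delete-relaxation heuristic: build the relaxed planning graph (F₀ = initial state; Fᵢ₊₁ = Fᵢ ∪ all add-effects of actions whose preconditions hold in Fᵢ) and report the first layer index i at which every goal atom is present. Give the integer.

F0 = init (6 atoms)
F1 = F0 ∪ {at(b), at(c), at(d), at(e), clear(b), clear(e), clear(f), holds(c), holds(e), holds(f)}  (16 atoms)
goal ⊆ F1  ⇒  h_max = 1

1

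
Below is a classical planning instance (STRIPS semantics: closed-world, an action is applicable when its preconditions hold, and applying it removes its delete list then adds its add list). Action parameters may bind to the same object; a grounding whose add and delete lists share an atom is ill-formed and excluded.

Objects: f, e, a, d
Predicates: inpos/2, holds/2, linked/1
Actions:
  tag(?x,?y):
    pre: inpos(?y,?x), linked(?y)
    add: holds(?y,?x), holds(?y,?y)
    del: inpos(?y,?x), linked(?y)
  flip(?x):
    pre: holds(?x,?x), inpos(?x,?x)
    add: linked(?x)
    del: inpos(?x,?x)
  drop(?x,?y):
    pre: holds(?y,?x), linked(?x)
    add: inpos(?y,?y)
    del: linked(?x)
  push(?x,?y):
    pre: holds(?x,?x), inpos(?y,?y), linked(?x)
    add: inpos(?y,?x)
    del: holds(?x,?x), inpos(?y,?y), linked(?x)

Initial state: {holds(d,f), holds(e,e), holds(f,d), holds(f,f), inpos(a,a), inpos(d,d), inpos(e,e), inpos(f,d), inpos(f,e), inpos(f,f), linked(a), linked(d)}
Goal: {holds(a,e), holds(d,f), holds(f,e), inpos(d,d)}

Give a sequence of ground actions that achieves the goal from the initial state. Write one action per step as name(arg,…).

1. flip(f)  →  {holds(d,f), holds(e,e), holds(f,d), holds(f,f), inpos(a,a), inpos(d,d), inpos(e,e), inpos(f,d), inpos(f,e), linked(a), linked(d), linked(f)}
2. tag(e,f)  →  {holds(d,f), holds(e,e), holds(f,d), holds(f,e), holds(f,f), inpos(a,a), inpos(d,d), inpos(e,e), inpos(f,d), linked(a), linked(d)}
3. flip(e)  →  {holds(d,f), holds(e,e), holds(f,d), holds(f,e), holds(f,f), inpos(a,a), inpos(d,d), inpos(f,d), linked(a), linked(d), linked(e)}
4. push(e,a)  →  {holds(d,f), holds(f,d), holds(f,e), holds(f,f), inpos(a,e), inpos(d,d), inpos(f,d), linked(a), linked(d)}
5. tag(e,a)  →  {holds(a,a), holds(a,e), holds(d,f), holds(f,d), holds(f,e), holds(f,f), inpos(d,d), inpos(f,d), linked(d)}

flip(f); tag(e,f); flip(e); push(e,a); tag(e,a)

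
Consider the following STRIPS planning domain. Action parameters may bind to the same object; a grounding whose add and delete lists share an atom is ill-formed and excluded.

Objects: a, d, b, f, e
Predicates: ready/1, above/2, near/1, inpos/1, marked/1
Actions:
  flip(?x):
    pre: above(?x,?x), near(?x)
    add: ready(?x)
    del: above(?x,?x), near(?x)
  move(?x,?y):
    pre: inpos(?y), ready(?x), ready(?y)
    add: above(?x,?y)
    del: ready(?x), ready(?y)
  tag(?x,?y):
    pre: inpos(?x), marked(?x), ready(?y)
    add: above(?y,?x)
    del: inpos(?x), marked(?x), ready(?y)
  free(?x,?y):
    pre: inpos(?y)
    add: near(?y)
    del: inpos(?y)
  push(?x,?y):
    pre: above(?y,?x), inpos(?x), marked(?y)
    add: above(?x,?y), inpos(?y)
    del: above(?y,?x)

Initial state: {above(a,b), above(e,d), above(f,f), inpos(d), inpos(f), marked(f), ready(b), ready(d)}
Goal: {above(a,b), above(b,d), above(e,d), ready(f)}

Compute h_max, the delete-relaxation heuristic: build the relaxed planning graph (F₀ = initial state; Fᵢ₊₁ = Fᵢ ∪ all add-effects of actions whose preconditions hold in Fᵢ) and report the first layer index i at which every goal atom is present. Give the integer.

F0 = init (8 atoms)
F1 = F0 ∪ {above(b,d), above(b,f), above(d,d), above(d,f), near(d), near(f)}  (14 atoms)
F2 = F1 ∪ {ready(f)}  (15 atoms)
goal ⊆ F2  ⇒  h_max = 2

2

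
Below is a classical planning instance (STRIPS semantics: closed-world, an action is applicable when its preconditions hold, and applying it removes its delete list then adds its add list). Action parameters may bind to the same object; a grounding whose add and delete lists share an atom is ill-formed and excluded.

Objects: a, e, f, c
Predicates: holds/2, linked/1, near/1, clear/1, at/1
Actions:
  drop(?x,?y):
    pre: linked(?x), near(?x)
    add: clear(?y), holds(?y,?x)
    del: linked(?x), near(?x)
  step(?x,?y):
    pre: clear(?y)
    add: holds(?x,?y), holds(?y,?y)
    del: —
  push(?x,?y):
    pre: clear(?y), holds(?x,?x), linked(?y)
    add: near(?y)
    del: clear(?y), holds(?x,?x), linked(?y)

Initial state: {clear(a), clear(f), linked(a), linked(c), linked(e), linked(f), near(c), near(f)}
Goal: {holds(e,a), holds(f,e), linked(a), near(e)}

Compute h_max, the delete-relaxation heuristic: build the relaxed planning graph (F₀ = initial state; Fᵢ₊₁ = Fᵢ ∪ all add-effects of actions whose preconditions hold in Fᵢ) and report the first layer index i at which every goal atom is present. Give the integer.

F0 = init (8 atoms)
F1 = F0 ∪ {clear(c), clear(e), holds(a,a), holds(a,c), holds(a,f), holds(c,a), holds(c,c), holds(c,f), holds(e,a), holds(e,c), holds(e,f), holds(f,a), holds(f,c), holds(f,f)}  (22 atoms)
F2 = F1 ∪ {holds(a,e), holds(c,e), holds(e,e), holds(f,e), near(a), near(e)}  (28 atoms)
goal ⊆ F2  ⇒  h_max = 2

2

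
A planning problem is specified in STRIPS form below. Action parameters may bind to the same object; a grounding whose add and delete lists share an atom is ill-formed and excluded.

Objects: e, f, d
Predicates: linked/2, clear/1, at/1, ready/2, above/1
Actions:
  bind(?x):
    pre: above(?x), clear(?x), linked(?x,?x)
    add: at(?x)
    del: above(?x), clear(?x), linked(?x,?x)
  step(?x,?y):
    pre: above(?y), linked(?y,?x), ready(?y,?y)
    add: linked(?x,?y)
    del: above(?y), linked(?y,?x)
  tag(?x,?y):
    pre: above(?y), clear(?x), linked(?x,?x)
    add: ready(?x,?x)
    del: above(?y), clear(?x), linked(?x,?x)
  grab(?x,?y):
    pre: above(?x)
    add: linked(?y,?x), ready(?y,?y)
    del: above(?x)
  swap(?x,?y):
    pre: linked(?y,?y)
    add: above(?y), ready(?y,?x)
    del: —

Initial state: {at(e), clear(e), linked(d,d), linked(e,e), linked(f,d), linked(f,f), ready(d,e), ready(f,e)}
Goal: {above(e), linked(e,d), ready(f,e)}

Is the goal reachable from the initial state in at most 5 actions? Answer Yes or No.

1. swap(e,e)  →  {above(e), at(e), clear(e), linked(d,d), linked(e,e), linked(f,d), linked(f,f), ready(d,e), ready(e,e), ready(f,e)}
2. swap(e,d)  →  {above(d), above(e), at(e), clear(e), linked(d,d), linked(e,e), linked(f,d), linked(f,f), ready(d,e), ready(e,e), ready(f,e)}
3. grab(d,e)  →  {above(e), at(e), clear(e), linked(d,d), linked(e,d), linked(e,e), linked(f,d), linked(f,f), ready(d,e), ready(e,e), ready(f,e)}
optimal plan length = 3; 3 ≤ 5

Yes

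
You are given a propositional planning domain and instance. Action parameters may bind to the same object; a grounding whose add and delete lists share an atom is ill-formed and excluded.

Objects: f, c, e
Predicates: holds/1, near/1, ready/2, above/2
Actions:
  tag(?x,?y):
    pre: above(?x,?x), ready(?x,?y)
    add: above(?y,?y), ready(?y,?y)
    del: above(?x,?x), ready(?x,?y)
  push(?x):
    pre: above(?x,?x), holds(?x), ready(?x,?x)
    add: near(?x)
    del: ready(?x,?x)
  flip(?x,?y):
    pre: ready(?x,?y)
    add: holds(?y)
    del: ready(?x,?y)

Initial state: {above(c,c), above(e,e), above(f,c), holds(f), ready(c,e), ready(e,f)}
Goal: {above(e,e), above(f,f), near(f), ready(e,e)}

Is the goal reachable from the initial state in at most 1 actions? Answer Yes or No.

No

1. tag(e,f)  →  {above(c,c), above(f,c), above(f,f), holds(f), ready(c,e), ready(f,f)}
2. tag(c,e)  →  {above(e,e), above(f,c), above(f,f), holds(f), ready(e,e), ready(f,f)}
3. push(f)  →  {above(e,e), above(f,c), above(f,f), holds(f), near(f), ready(e,e)}
optimal plan length = 3; 3 > 1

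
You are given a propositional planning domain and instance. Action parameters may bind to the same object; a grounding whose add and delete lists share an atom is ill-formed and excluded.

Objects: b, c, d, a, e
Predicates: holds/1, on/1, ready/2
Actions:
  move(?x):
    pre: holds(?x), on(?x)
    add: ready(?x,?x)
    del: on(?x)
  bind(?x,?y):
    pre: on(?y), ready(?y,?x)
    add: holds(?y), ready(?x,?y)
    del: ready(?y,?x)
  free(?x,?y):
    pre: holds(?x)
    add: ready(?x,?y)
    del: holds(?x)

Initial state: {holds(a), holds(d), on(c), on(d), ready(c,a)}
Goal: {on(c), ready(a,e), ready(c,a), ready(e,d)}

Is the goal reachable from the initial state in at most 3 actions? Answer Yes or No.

Yes

1. free(d,e)  →  {holds(a), on(c), on(d), ready(c,a), ready(d,e)}
2. bind(e,d)  →  {holds(a), holds(d), on(c), on(d), ready(c,a), ready(e,d)}
3. free(a,e)  →  {holds(d), on(c), on(d), ready(a,e), ready(c,a), ready(e,d)}
optimal plan length = 3; 3 ≤ 3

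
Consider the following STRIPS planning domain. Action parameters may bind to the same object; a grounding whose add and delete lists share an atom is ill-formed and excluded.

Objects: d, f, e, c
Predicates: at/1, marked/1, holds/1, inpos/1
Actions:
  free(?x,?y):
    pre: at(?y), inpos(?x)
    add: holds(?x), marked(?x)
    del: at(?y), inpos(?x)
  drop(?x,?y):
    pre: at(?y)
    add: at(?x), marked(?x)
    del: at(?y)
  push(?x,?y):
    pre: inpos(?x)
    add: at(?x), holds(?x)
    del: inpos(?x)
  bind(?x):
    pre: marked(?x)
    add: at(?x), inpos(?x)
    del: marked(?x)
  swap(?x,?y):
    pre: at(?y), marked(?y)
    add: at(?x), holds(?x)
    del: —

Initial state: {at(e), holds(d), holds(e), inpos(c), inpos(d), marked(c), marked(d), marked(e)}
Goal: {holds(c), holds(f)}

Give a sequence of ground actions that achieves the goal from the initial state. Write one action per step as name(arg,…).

push(c,d); swap(f,e)

1. push(c,d)  →  {at(c), at(e), holds(c), holds(d), holds(e), inpos(d), marked(c), marked(d), marked(e)}
2. swap(f,e)  →  {at(c), at(e), at(f), holds(c), holds(d), holds(e), holds(f), inpos(d), marked(c), marked(d), marked(e)}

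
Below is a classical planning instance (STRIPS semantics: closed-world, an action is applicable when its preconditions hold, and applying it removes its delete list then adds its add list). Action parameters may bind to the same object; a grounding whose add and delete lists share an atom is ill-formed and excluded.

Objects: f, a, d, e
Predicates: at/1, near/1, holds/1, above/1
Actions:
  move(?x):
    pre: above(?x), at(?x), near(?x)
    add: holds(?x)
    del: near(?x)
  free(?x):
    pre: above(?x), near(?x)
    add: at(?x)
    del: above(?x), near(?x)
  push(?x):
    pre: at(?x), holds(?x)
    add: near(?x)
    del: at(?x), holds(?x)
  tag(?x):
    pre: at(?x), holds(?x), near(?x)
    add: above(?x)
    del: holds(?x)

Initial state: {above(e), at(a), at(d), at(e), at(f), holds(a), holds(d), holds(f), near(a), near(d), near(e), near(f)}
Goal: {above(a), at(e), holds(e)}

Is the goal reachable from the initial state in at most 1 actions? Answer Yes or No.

No

1. move(e)  →  {above(e), at(a), at(d), at(e), at(f), holds(a), holds(d), holds(e), holds(f), near(a), near(d), near(f)}
2. tag(a)  →  {above(a), above(e), at(a), at(d), at(e), at(f), holds(d), holds(e), holds(f), near(a), near(d), near(f)}
optimal plan length = 2; 2 > 1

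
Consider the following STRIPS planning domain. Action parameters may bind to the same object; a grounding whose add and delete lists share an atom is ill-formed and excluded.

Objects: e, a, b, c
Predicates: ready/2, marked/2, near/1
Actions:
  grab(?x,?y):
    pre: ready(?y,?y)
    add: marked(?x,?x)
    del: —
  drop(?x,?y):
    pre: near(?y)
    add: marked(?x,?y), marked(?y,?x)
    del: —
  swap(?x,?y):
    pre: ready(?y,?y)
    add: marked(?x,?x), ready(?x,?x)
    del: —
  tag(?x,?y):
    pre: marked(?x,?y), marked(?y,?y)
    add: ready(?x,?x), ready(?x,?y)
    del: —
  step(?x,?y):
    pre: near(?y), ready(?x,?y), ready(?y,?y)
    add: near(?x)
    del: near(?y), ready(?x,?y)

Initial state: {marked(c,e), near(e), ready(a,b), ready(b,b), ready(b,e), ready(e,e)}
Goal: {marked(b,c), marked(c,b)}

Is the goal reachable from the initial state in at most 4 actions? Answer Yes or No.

Yes

1. step(b,e)  →  {marked(c,e), near(b), ready(a,b), ready(b,b), ready(e,e)}
2. drop(c,b)  →  {marked(b,c), marked(c,b), marked(c,e), near(b), ready(a,b), ready(b,b), ready(e,e)}
optimal plan length = 2; 2 ≤ 4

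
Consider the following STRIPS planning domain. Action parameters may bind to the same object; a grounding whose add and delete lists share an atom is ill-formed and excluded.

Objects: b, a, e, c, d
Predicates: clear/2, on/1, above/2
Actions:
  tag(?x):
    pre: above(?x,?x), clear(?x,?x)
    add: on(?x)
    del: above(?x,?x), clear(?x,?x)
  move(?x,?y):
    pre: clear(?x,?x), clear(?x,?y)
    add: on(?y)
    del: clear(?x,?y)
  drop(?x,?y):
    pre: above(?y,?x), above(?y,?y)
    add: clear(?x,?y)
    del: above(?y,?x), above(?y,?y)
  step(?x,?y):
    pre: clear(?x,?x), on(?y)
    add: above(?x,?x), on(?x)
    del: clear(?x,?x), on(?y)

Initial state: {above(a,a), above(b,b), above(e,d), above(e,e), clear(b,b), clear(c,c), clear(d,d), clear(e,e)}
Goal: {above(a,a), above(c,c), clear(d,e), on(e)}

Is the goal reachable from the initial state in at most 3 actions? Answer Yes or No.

No

1. tag(b)  →  {above(a,a), above(e,d), above(e,e), clear(c,c), clear(d,d), clear(e,e), on(b)}
2. move(e,e)  →  {above(a,a), above(e,d), above(e,e), clear(c,c), clear(d,d), on(b), on(e)}
3. drop(d,e)  →  {above(a,a), clear(c,c), clear(d,d), clear(d,e), on(b), on(e)}
4. step(c,b)  →  {above(a,a), above(c,c), clear(d,d), clear(d,e), on(c), on(e)}
optimal plan length = 4; 4 > 3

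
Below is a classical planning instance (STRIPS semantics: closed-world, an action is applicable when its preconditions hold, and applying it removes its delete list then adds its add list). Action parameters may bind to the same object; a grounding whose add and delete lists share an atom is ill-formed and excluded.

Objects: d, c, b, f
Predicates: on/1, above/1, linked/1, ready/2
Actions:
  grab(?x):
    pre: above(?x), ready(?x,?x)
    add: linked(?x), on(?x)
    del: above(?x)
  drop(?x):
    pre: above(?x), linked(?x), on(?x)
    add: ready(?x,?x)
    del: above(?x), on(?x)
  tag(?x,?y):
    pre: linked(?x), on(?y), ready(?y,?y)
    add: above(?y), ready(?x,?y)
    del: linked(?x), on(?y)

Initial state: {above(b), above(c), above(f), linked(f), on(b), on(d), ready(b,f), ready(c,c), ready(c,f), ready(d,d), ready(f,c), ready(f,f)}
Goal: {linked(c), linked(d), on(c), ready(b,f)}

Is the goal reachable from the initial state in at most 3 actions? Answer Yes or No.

Yes

1. grab(c)  →  {above(b), above(f), linked(c), linked(f), on(b), on(c), on(d), ready(b,f), ready(c,c), ready(c,f), ready(d,d), ready(f,c), ready(f,f)}
2. tag(f,d)  →  {above(b), above(d), above(f), linked(c), on(b), on(c), ready(b,f), ready(c,c), ready(c,f), ready(d,d), ready(f,c), ready(f,d), ready(f,f)}
3. grab(d)  →  {above(b), above(f), linked(c), linked(d), on(b), on(c), on(d), ready(b,f), ready(c,c), ready(c,f), ready(d,d), ready(f,c), ready(f,d), ready(f,f)}
optimal plan length = 3; 3 ≤ 3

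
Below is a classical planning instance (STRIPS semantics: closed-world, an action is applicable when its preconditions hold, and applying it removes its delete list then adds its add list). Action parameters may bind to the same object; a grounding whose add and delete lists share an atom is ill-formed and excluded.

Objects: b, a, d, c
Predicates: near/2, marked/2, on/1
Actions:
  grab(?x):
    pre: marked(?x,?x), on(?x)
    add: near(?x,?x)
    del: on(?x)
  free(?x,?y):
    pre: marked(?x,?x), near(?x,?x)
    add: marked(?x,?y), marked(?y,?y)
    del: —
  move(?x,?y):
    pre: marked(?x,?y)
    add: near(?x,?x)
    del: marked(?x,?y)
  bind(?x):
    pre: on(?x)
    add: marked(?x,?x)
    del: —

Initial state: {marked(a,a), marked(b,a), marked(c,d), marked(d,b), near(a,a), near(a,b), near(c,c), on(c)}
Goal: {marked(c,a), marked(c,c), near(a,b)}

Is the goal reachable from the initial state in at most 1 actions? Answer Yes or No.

1. free(a,c)  →  {marked(a,a), marked(a,c), marked(b,a), marked(c,c), marked(c,d), marked(d,b), near(a,a), near(a,b), near(c,c), on(c)}
2. free(c,a)  →  {marked(a,a), marked(a,c), marked(b,a), marked(c,a), marked(c,c), marked(c,d), marked(d,b), near(a,a), near(a,b), near(c,c), on(c)}
optimal plan length = 2; 2 > 1

No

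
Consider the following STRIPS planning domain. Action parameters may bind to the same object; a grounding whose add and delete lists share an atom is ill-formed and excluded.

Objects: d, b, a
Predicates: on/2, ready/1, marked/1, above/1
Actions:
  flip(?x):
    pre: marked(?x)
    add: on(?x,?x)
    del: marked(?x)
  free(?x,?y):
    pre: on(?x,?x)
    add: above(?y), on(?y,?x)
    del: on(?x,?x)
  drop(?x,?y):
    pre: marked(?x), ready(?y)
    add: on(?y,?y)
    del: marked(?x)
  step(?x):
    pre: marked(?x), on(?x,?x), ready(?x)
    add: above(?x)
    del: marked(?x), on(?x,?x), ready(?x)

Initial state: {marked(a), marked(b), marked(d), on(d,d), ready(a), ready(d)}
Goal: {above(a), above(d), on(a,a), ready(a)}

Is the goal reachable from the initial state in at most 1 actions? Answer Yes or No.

1. flip(b)  →  {marked(a), marked(d), on(b,b), on(d,d), ready(a), ready(d)}
2. flip(a)  →  {marked(d), on(a,a), on(b,b), on(d,d), ready(a), ready(d)}
3. free(d,a)  →  {above(a), marked(d), on(a,a), on(a,d), on(b,b), ready(a), ready(d)}
4. free(b,d)  →  {above(a), above(d), marked(d), on(a,a), on(a,d), on(d,b), ready(a), ready(d)}
optimal plan length = 4; 4 > 1

No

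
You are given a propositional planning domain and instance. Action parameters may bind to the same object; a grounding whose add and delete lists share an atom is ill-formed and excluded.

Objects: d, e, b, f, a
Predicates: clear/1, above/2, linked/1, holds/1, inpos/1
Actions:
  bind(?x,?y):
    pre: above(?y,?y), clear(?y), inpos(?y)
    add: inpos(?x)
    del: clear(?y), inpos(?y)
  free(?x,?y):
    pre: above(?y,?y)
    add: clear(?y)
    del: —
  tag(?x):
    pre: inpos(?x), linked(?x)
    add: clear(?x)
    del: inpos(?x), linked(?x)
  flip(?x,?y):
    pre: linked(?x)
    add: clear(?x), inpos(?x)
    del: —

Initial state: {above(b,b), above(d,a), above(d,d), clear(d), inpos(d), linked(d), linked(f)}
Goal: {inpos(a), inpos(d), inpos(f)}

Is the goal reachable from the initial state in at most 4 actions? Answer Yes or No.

Yes

1. bind(a,d)  →  {above(b,b), above(d,a), above(d,d), inpos(a), linked(d), linked(f)}
2. flip(d,d)  →  {above(b,b), above(d,a), above(d,d), clear(d), inpos(a), inpos(d), linked(d), linked(f)}
3. flip(f,d)  →  {above(b,b), above(d,a), above(d,d), clear(d), clear(f), inpos(a), inpos(d), inpos(f), linked(d), linked(f)}
optimal plan length = 3; 3 ≤ 4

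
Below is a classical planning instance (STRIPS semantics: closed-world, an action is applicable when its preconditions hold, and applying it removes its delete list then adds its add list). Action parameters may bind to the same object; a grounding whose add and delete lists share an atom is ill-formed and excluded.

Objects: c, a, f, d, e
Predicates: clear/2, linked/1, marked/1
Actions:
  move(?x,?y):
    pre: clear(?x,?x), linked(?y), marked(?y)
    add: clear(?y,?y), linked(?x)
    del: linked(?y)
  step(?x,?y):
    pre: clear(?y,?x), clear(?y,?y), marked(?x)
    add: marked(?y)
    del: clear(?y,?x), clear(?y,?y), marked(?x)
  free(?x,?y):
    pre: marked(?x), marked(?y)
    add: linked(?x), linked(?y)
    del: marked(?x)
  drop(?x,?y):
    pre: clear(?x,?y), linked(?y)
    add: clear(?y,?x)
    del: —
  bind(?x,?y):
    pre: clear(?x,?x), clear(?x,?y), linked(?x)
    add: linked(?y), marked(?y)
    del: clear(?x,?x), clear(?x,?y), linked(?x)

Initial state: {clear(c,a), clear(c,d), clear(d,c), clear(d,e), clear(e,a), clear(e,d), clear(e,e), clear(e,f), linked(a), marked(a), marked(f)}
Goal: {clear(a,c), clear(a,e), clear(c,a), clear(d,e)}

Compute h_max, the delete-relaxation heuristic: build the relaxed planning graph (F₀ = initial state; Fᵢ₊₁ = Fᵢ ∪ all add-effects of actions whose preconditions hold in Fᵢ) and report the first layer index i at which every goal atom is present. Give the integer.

1

F0 = init (11 atoms)
F1 = F0 ∪ {clear(a,a), clear(a,c), clear(a,e), linked(e), linked(f), marked(e)}  (17 atoms)
goal ⊆ F1  ⇒  h_max = 1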